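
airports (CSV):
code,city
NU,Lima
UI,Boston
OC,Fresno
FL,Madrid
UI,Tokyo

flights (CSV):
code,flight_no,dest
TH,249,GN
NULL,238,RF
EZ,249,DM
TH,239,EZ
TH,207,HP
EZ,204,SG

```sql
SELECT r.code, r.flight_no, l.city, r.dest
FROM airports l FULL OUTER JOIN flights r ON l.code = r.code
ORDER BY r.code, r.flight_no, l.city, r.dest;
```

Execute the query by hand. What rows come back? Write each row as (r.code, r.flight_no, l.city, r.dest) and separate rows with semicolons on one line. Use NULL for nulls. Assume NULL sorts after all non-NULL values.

(EZ, 204, NULL, SG); (EZ, 249, NULL, DM); (TH, 207, NULL, HP); (TH, 239, NULL, EZ); (TH, 249, NULL, GN); (NULL, 238, NULL, RF); (NULL, NULL, Boston, NULL); (NULL, NULL, Fresno, NULL); (NULL, NULL, Lima, NULL); (NULL, NULL, Madrid, NULL); (NULL, NULL, Tokyo, NULL)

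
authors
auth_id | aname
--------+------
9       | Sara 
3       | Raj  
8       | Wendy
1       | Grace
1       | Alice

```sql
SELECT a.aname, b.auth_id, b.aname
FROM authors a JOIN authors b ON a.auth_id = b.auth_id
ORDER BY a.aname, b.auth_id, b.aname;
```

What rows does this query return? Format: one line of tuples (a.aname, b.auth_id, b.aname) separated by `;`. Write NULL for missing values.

INNER JOIN keeps only pairs where the ON condition holds.
Matching on a.auth_id = b.auth_id.
Matched pairs: 7.

(Alice, 1, Alice); (Alice, 1, Grace); (Grace, 1, Alice); (Grace, 1, Grace); (Raj, 3, Raj); (Sara, 9, Sara); (Wendy, 8, Wendy)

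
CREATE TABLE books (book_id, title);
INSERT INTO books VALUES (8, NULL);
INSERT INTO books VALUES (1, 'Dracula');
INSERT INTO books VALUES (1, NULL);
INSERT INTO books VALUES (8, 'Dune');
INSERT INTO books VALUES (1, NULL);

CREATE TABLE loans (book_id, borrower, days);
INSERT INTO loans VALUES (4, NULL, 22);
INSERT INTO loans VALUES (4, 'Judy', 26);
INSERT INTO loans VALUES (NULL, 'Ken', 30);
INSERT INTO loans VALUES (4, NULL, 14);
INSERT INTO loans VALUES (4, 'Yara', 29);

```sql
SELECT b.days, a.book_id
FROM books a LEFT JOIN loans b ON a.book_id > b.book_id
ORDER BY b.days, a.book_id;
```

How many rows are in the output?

11

LEFT JOIN keeps every row from `books`; unmatched rows get NULL for `loans`'s columns.
Matching on a.book_id > b.book_id. A NULL in a compared column never satisfies the condition.
- a[0] book_id=8 → 4 match(es) in b → 4 row(s).
- a[1] book_id=1 → no match; kept with NULLs on the b side.
- a[2] book_id=1 → no match; kept with NULLs on the b side.
- a[3] book_id=8 → 4 match(es) in b → 4 row(s).
- a[4] book_id=1 → no match; kept with NULLs on the b side.
Total: 8 matched + 3 padded = 11 rows.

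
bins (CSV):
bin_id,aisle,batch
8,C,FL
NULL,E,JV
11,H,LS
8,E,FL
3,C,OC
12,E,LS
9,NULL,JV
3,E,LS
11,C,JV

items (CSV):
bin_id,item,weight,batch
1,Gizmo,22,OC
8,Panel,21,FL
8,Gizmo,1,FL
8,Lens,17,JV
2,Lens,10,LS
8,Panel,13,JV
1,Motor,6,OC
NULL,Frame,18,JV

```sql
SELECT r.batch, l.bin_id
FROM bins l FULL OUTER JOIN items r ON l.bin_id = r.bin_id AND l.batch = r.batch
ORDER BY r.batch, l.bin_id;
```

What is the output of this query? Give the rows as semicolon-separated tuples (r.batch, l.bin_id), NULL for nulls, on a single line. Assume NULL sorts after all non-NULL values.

(FL, 8); (FL, 8); (FL, 8); (FL, 8); (JV, NULL); (JV, NULL); (JV, NULL); (LS, NULL); (OC, NULL); (OC, NULL); (NULL, 3); (NULL, 3); (NULL, 9); (NULL, 11); (NULL, 11); (NULL, 12); (NULL, NULL)

FULL OUTER JOIN keeps every row from both sides; unmatched rows get NULL for the other side's columns.
Matching on l.bin_id = r.bin_id AND l.batch = r.batch. A NULL in a compared column never satisfies the condition.
- l row (bin_id=8, batch=FL): matches 2 r row(s) → 2 output row(s).
- l row (bin_id=NULL, batch=JV): no match → kept, r columns NULL.
- l row (bin_id=11, batch=LS): no match → kept, r columns NULL.
- l row (bin_id=8, batch=FL): matches 2 r row(s) → 2 output row(s).
- l row (bin_id=3, batch=OC): no match → kept, r columns NULL.
- l row (bin_id=12, batch=LS): no match → kept, r columns NULL.
- l row (bin_id=9, batch=JV): no match → kept, r columns NULL.
- l row (bin_id=3, batch=LS): no match → kept, r columns NULL.
- l row (bin_id=11, batch=JV): no match → kept, r columns NULL.
- 6 row(s) from r found no l partner → padded with NULL.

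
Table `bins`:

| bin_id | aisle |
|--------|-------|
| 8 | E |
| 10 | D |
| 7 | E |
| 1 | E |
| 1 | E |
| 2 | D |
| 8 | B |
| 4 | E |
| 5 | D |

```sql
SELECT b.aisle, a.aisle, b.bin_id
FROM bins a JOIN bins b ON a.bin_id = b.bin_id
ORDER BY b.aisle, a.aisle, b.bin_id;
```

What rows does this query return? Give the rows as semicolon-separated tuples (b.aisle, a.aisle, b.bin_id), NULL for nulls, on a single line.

(B, B, 8); (B, E, 8); (D, D, 2); (D, D, 5); (D, D, 10); (E, B, 8); (E, E, 1); (E, E, 1); (E, E, 1); (E, E, 1); (E, E, 4); (E, E, 7); (E, E, 8)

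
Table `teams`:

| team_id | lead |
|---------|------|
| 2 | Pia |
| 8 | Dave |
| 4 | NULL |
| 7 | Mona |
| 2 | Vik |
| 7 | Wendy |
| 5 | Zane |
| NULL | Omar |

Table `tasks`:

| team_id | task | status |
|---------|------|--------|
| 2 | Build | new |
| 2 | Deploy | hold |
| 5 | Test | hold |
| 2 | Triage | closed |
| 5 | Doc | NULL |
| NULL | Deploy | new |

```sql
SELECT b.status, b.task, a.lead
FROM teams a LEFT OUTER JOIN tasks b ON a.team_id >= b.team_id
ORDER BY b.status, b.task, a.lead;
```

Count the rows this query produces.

30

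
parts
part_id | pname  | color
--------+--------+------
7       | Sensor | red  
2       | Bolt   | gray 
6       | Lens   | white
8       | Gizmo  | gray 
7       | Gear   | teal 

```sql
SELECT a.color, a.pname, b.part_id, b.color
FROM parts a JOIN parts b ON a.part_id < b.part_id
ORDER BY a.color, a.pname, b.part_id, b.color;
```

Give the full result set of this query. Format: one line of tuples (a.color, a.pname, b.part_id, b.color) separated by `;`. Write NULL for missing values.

(gray, Bolt, 6, white); (gray, Bolt, 7, red); (gray, Bolt, 7, teal); (gray, Bolt, 8, gray); (red, Sensor, 8, gray); (teal, Gear, 8, gray); (white, Lens, 7, red); (white, Lens, 7, teal); (white, Lens, 8, gray)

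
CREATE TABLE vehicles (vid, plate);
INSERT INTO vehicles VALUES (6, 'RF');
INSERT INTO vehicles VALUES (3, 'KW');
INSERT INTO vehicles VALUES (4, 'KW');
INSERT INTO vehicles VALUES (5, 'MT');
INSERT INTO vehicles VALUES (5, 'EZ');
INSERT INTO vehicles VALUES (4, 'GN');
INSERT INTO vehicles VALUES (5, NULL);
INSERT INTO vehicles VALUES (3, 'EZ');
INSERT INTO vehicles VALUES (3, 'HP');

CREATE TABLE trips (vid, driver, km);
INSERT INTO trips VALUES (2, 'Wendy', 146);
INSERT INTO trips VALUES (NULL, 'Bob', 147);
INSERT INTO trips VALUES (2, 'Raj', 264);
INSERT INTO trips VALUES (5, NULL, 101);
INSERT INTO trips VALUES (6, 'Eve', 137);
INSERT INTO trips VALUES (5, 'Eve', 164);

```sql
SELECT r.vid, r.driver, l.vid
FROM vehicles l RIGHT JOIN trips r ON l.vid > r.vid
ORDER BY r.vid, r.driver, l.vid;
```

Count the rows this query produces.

22

RIGHT JOIN keeps every row from `trips`; unmatched rows get NULL for `vehicles`'s columns.
Matching on l.vid > r.vid. A NULL in a compared column never satisfies the condition.
- l (vid=6) pairs with 4 row(s) of r.
- l (vid=3) pairs with 2 row(s) of r.
- l (vid=4) pairs with 2 row(s) of r.
- l (vid=5) pairs with 2 row(s) of r.
- l (vid=5) pairs with 2 row(s) of r.
- l (vid=4) pairs with 2 row(s) of r.
- l (vid=5) pairs with 2 row(s) of r.
- l (vid=3) pairs with 2 row(s) of r.
- l (vid=3) pairs with 2 row(s) of r.
- 2 row(s) from r found no l partner → padded with NULL.
Total: 20 matched + 2 padded = 22 rows.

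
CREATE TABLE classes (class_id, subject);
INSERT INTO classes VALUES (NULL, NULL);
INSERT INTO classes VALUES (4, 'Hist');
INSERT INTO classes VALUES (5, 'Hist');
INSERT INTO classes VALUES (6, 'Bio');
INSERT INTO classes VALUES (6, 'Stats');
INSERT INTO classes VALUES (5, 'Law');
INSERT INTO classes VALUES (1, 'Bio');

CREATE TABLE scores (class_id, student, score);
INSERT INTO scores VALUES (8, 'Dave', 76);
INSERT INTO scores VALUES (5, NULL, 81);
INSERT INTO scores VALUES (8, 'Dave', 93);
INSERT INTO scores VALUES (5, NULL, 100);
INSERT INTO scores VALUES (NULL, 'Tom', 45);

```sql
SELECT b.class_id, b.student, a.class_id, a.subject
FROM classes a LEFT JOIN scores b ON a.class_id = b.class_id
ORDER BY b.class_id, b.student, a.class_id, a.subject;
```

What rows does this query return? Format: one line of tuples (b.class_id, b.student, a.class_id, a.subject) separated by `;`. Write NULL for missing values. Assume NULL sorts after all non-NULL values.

(5, NULL, 5, Hist); (5, NULL, 5, Hist); (5, NULL, 5, Law); (5, NULL, 5, Law); (NULL, NULL, 1, Bio); (NULL, NULL, 4, Hist); (NULL, NULL, 6, Bio); (NULL, NULL, 6, Stats); (NULL, NULL, NULL, NULL)

LEFT JOIN keeps every row from `classes`; unmatched rows get NULL for `scores`'s columns.
Matching on a.class_id = b.class_id. A NULL in a compared column never satisfies the condition.
- a[0] class_id=NULL → no match; kept with NULLs on the b side.
- a[1] class_id=4 → no match; kept with NULLs on the b side.
- a[2] class_id=5 → 2 match(es) in b → 2 row(s).
- a[3] class_id=6 → no match; kept with NULLs on the b side.
- a[4] class_id=6 → no match; kept with NULLs on the b side.
- a[5] class_id=5 → 2 match(es) in b → 2 row(s).
- a[6] class_id=1 → no match; kept with NULLs on the b side.
After projecting and ordering:
b.class_id | b.student | a.class_id | a.subject
5 | NULL | 5 | Hist
5 | NULL | 5 | Hist
5 | NULL | 5 | Law
5 | NULL | 5 | Law
NULL | NULL | 1 | Bio
NULL | NULL | 4 | Hist
NULL | NULL | 6 | Bio
NULL | NULL | 6 | Stats
NULL | NULL | NULL | NULL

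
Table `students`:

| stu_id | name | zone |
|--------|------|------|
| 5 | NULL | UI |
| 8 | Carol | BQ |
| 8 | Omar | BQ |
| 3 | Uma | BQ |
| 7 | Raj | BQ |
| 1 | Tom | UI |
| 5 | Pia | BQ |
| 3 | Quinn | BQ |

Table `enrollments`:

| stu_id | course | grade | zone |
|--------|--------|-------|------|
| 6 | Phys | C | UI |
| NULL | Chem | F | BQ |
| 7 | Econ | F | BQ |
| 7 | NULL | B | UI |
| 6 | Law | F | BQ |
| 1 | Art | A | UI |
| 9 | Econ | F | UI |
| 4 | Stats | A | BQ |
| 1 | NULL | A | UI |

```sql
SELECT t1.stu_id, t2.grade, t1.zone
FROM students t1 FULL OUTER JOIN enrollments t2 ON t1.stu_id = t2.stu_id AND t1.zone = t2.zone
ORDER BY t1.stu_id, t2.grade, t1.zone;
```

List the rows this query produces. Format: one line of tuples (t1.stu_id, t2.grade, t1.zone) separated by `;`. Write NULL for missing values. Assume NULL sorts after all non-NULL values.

(1, A, UI); (1, A, UI); (3, NULL, BQ); (3, NULL, BQ); (5, NULL, BQ); (5, NULL, UI); (7, F, BQ); (8, NULL, BQ); (8, NULL, BQ); (NULL, A, NULL); (NULL, B, NULL); (NULL, C, NULL); (NULL, F, NULL); (NULL, F, NULL); (NULL, F, NULL)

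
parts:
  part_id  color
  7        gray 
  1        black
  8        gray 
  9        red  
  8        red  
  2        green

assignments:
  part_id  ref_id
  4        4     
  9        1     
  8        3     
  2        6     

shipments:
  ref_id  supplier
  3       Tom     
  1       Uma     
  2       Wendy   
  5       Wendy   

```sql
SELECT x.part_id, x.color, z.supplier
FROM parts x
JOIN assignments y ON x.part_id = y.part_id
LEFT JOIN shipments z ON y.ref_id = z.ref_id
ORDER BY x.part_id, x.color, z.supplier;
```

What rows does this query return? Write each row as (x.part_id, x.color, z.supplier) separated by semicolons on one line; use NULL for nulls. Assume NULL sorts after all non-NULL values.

Evaluate left to right. First `parts x INNER JOIN assignments y` on part_id: 4 row(s).
Then LEFT JOIN `shipments z` on ref_id: each of those 4 rows is kept; rows whose y.ref_id has no match in z get NULL for z's columns.

(2, green, NULL); (8, gray, Tom); (8, red, Tom); (9, red, Uma)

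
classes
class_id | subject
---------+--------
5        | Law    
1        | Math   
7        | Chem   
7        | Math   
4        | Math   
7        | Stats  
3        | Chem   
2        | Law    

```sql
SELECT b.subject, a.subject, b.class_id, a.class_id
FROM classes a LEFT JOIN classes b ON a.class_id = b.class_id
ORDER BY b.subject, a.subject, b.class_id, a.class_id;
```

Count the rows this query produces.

14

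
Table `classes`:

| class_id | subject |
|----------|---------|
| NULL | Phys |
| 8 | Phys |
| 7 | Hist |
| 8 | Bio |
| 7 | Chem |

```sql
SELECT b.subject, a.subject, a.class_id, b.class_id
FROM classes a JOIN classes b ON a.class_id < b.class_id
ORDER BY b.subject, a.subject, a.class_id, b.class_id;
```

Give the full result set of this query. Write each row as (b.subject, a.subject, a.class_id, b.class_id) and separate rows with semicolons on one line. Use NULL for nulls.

(Bio, Chem, 7, 8); (Bio, Hist, 7, 8); (Phys, Chem, 7, 8); (Phys, Hist, 7, 8)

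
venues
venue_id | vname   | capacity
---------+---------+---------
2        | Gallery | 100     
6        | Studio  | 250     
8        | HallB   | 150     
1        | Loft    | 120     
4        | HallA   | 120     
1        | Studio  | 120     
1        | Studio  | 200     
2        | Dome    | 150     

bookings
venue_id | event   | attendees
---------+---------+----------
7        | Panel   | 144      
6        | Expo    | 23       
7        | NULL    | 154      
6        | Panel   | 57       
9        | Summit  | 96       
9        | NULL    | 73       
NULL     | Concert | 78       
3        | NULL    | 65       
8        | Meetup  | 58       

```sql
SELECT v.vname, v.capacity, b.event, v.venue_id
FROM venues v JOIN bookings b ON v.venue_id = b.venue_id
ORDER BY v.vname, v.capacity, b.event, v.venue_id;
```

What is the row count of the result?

3

INNER JOIN keeps only pairs where the ON condition holds.
Matching on v.venue_id = b.venue_id. A NULL in a compared column never satisfies the condition.
Matched pairs: 3.
Total: 3 rows.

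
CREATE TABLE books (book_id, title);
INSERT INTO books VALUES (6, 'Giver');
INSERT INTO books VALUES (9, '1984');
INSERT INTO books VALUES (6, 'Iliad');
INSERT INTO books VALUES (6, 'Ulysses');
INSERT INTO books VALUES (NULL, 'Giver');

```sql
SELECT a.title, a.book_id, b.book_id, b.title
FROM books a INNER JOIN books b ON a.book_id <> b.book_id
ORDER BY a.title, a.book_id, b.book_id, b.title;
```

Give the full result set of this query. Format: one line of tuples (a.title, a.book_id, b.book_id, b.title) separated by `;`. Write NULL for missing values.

INNER JOIN keeps only pairs where the ON condition holds.
Matching on a.book_id <> b.book_id. A NULL in a compared column never satisfies the condition.
- book_id=6: 1 matching b row(s), so 1 row(s) emitted.
- book_id=9: 3 matching b row(s), so 3 row(s) emitted.
- book_id=6: 1 matching b row(s), so 1 row(s) emitted.
- book_id=6: 1 matching b row(s), so 1 row(s) emitted.
- book_id=NULL: no matching b row, dropped.
After projecting and ordering:
a.title | a.book_id | b.book_id | b.title
1984 | 9 | 6 | Giver
1984 | 9 | 6 | Iliad
1984 | 9 | 6 | Ulysses
Giver | 6 | 9 | 1984
Iliad | 6 | 9 | 1984
Ulysses | 6 | 9 | 1984

(1984, 9, 6, Giver); (1984, 9, 6, Iliad); (1984, 9, 6, Ulysses); (Giver, 6, 9, 1984); (Iliad, 6, 9, 1984); (Ulysses, 6, 9, 1984)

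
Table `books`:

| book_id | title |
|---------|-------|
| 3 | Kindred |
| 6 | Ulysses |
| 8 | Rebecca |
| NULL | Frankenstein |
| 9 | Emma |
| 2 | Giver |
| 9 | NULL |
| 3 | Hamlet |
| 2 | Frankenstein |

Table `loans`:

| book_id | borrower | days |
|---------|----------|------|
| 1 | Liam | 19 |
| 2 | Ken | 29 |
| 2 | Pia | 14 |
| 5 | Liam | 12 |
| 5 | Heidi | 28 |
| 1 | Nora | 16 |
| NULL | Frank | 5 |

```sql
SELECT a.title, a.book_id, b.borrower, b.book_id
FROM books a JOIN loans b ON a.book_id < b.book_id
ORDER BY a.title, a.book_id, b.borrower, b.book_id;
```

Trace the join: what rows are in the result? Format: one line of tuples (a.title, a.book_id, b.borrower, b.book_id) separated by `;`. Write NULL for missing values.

(Frankenstein, 2, Heidi, 5); (Frankenstein, 2, Liam, 5); (Giver, 2, Heidi, 5); (Giver, 2, Liam, 5); (Hamlet, 3, Heidi, 5); (Hamlet, 3, Liam, 5); (Kindred, 3, Heidi, 5); (Kindred, 3, Liam, 5)

INNER JOIN keeps only pairs where the ON condition holds.
Matching on a.book_id < b.book_id. A NULL in a compared column never satisfies the condition.
Matched pairs: 8.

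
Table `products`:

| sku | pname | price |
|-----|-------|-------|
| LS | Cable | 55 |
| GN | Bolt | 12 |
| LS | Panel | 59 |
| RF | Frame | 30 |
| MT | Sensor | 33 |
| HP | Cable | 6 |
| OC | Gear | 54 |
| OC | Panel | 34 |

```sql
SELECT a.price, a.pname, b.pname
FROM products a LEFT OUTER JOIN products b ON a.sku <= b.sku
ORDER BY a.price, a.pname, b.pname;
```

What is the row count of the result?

LEFT JOIN keeps every row from `products a`; unmatched rows get NULL for `products b`'s columns.
Matching on a.sku <= b.sku.
Matched pairs: 38; unmatched a rows kept: 0.
Total: 38 rows.

38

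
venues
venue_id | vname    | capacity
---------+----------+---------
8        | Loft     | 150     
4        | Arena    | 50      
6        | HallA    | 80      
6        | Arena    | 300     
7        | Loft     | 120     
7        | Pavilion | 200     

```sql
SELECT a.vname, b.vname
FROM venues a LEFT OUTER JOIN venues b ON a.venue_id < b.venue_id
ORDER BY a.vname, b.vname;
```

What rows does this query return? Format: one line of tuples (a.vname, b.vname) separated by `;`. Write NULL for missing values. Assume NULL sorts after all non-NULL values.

(Arena, Arena); (Arena, HallA); (Arena, Loft); (Arena, Loft); (Arena, Loft); (Arena, Loft); (Arena, Pavilion); (Arena, Pavilion); (HallA, Loft); (HallA, Loft); (HallA, Pavilion); (Loft, Loft); (Loft, NULL); (Pavilion, Loft)

LEFT JOIN keeps every row from `venues a`; unmatched rows get NULL for `venues b`'s columns.
Matching on a.venue_id < b.venue_id.
- venue_id=8: no b row matches, row kept with b columns NULL.
- venue_id=4: 5 matching b row(s), so 5 row(s) emitted.
- venue_id=6: 3 matching b row(s), so 3 row(s) emitted.
- venue_id=6: 3 matching b row(s), so 3 row(s) emitted.
- venue_id=7: 1 matching b row(s), so 1 row(s) emitted.
- venue_id=7: 1 matching b row(s), so 1 row(s) emitted.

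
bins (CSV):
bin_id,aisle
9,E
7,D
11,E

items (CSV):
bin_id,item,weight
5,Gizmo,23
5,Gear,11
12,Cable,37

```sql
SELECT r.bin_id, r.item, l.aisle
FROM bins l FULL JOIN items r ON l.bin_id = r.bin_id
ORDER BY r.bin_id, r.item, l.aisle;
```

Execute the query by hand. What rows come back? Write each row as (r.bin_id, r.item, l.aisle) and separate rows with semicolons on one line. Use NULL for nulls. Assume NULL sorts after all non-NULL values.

(5, Gear, NULL); (5, Gizmo, NULL); (12, Cable, NULL); (NULL, NULL, D); (NULL, NULL, E); (NULL, NULL, E)

FULL OUTER JOIN keeps every row from both sides; unmatched rows get NULL for the other side's columns.
Matching on l.bin_id = r.bin_id.
- l[0] bin_id=9 → no match; kept with NULLs on the r side.
- l[1] bin_id=7 → no match; kept with NULLs on the r side.
- l[2] bin_id=11 → no match; kept with NULLs on the r side.
- plus 3 unmatched r row(s), each kept with NULL l columns.
After projecting and ordering:
r.bin_id | r.item | l.aisle
5 | Gear | NULL
5 | Gizmo | NULL
12 | Cable | NULL
NULL | NULL | D
NULL | NULL | E
NULL | NULL | E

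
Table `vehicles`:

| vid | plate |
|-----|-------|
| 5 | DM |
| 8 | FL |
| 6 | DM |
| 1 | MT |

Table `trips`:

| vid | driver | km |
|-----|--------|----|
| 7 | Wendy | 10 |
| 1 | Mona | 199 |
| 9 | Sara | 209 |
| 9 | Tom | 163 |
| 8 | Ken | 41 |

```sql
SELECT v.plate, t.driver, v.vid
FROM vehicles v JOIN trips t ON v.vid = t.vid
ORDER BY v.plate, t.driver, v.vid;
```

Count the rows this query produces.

2

INNER JOIN keeps only pairs where the ON condition holds.
Matching on v.vid = t.vid.
- vid=5: no matching t row, dropped.
- vid=8: 1 matching t row(s), so 1 row(s) emitted.
- vid=6: no matching t row, dropped.
- vid=1: 1 matching t row(s), so 1 row(s) emitted.
Total: 2 rows.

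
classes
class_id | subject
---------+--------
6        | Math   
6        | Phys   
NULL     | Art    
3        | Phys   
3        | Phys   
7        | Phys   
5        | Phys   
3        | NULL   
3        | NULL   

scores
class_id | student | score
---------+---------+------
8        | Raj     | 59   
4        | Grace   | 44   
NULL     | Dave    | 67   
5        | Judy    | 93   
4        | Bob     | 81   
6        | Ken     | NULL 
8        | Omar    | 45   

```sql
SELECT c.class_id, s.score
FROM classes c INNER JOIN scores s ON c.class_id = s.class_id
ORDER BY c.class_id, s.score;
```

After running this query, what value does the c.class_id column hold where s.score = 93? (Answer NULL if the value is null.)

INNER JOIN keeps only pairs where the ON condition holds.
Matching on c.class_id = s.class_id. A NULL in a compared column never satisfies the condition.
Matched pairs: 3.

5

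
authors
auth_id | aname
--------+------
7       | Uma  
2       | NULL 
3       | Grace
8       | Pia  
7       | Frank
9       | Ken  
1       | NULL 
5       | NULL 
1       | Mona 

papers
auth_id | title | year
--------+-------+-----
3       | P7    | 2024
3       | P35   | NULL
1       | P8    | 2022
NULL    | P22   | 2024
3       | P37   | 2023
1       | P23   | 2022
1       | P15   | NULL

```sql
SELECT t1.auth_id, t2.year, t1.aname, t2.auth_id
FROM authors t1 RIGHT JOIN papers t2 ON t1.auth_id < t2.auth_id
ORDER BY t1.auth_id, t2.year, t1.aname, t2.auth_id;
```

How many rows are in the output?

13

RIGHT JOIN keeps every row from `papers`; unmatched rows get NULL for `authors`'s columns.
Matching on t1.auth_id < t2.auth_id. A NULL in a compared column never satisfies the condition.
- t1 row (auth_id=7): no match.
- t1 row (auth_id=2): matches 3 t2 row(s) → 3 output row(s).
- t1 row (auth_id=3): no match.
- t1 row (auth_id=8): no match.
- t1 row (auth_id=7): no match.
- t1 row (auth_id=9): no match.
- t1 row (auth_id=1): matches 3 t2 row(s) → 3 output row(s).
- t1 row (auth_id=5): no match.
- t1 row (auth_id=1): matches 3 t2 row(s) → 3 output row(s).
- 4 row(s) from t2 found no t1 partner → padded with NULL.
Total: 9 matched + 4 padded = 13 rows.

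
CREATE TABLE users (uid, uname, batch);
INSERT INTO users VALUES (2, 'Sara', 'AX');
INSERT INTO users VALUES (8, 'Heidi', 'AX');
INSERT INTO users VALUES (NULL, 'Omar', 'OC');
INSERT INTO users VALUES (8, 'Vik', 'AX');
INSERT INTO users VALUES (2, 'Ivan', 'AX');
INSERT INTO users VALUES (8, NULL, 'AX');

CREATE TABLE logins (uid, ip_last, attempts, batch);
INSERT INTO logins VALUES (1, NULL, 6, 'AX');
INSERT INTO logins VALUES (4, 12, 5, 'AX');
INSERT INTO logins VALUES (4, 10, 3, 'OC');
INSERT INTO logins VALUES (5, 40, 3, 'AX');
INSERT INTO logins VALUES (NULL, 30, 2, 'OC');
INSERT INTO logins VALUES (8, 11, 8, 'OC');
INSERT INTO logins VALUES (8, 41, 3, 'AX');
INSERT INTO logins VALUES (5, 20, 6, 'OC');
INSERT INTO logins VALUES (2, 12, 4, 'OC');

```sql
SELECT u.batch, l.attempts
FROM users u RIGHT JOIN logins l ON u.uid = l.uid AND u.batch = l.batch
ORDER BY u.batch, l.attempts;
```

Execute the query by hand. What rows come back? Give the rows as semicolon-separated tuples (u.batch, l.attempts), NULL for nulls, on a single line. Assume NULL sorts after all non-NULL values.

RIGHT JOIN keeps every row from `logins`; unmatched rows get NULL for `users`'s columns.
Matching on u.uid = l.uid AND u.batch = l.batch. A NULL in a compared column never satisfies the condition.
Matched pairs: 3; unmatched l rows kept: 8.

(AX, 3); (AX, 3); (AX, 3); (NULL, 2); (NULL, 3); (NULL, 3); (NULL, 4); (NULL, 5); (NULL, 6); (NULL, 6); (NULL, 8)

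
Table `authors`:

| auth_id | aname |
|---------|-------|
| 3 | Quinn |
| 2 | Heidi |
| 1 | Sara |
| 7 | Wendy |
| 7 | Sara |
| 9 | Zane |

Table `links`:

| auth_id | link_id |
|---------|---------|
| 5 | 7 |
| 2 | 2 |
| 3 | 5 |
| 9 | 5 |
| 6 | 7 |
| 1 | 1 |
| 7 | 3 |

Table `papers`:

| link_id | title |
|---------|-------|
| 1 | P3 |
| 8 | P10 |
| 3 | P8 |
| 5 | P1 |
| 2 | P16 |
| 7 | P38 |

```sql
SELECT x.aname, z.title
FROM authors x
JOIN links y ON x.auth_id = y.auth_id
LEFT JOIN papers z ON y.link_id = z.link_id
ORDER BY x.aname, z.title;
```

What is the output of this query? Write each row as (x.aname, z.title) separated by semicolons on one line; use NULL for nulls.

Step 1 — x INNER JOIN y on auth_id → 6 row(s).
Then LEFT JOIN `papers z` on link_id: each of those 6 rows is kept; rows whose y.link_id has no match in z get NULL for z's columns.

(Heidi, P16); (Quinn, P1); (Sara, P3); (Sara, P8); (Wendy, P8); (Zane, P1)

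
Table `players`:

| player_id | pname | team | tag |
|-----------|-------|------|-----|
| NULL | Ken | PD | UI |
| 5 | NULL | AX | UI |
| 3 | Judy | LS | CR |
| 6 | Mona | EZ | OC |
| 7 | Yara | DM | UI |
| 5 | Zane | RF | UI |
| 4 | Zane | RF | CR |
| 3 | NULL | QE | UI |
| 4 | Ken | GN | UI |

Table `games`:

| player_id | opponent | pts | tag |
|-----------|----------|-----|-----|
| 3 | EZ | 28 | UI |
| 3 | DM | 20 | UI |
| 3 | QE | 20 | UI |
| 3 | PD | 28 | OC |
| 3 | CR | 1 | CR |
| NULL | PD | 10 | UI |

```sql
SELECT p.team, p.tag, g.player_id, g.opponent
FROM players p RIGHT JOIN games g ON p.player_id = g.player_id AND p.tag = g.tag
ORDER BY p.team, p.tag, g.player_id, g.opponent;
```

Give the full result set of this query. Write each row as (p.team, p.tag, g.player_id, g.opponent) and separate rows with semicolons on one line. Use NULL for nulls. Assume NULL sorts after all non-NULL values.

(LS, CR, 3, CR); (QE, UI, 3, DM); (QE, UI, 3, EZ); (QE, UI, 3, QE); (NULL, NULL, 3, PD); (NULL, NULL, NULL, PD)

RIGHT JOIN keeps every row from `games`; unmatched rows get NULL for `players`'s columns.
Matching on p.player_id = g.player_id AND p.tag = g.tag. A NULL in a compared column never satisfies the condition.
- p[0] player_id=NULL, tag=UI → no match.
- p[1] player_id=5, tag=UI → no match.
- p[2] player_id=3, tag=CR → 1 match(es) in g → 1 row(s).
- p[3] player_id=6, tag=OC → no match.
- p[4] player_id=7, tag=UI → no match.
- p[5] player_id=5, tag=UI → no match.
- p[6] player_id=4, tag=CR → no match.
- p[7] player_id=3, tag=UI → 3 match(es) in g → 3 row(s).
- p[8] player_id=4, tag=UI → no match.
- 2 g row(s) had no p match → kept, p columns NULL.
After projecting and ordering:
p.team | p.tag | g.player_id | g.opponent
LS | CR | 3 | CR
QE | UI | 3 | DM
QE | UI | 3 | EZ
QE | UI | 3 | QE
NULL | NULL | 3 | PD
NULL | NULL | NULL | PD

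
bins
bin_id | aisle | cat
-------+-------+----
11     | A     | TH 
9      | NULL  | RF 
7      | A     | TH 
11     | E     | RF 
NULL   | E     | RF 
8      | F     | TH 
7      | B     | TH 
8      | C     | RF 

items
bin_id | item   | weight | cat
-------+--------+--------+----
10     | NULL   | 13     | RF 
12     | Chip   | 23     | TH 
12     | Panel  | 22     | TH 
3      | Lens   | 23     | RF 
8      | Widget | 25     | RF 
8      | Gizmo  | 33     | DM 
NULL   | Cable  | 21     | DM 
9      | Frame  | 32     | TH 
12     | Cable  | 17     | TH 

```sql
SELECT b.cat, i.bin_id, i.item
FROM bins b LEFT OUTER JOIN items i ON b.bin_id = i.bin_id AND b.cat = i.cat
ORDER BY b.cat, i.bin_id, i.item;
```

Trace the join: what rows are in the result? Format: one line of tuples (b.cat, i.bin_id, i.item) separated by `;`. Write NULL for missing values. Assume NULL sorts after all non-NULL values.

LEFT JOIN keeps every row from `bins`; unmatched rows get NULL for `items`'s columns.
Matching on b.bin_id = i.bin_id AND b.cat = i.cat. A NULL in a compared column never satisfies the condition.
- b row (bin_id=11, cat=TH): no match → kept, i columns NULL.
- b row (bin_id=9, cat=RF): no match → kept, i columns NULL.
- b row (bin_id=7, cat=TH): no match → kept, i columns NULL.
- b row (bin_id=11, cat=RF): no match → kept, i columns NULL.
- b row (bin_id=NULL, cat=RF): no match → kept, i columns NULL.
- b row (bin_id=8, cat=TH): no match → kept, i columns NULL.
- b row (bin_id=7, cat=TH): no match → kept, i columns NULL.
- b row (bin_id=8, cat=RF): matches 1 i row(s) → 1 output row(s).
After projecting and ordering:
b.cat | i.bin_id | i.item
RF | 8 | Widget
RF | NULL | NULL
RF | NULL | NULL
RF | NULL | NULL
TH | NULL | NULL
TH | NULL | NULL
TH | NULL | NULL
TH | NULL | NULL

(RF, 8, Widget); (RF, NULL, NULL); (RF, NULL, NULL); (RF, NULL, NULL); (TH, NULL, NULL); (TH, NULL, NULL); (TH, NULL, NULL); (TH, NULL, NULL)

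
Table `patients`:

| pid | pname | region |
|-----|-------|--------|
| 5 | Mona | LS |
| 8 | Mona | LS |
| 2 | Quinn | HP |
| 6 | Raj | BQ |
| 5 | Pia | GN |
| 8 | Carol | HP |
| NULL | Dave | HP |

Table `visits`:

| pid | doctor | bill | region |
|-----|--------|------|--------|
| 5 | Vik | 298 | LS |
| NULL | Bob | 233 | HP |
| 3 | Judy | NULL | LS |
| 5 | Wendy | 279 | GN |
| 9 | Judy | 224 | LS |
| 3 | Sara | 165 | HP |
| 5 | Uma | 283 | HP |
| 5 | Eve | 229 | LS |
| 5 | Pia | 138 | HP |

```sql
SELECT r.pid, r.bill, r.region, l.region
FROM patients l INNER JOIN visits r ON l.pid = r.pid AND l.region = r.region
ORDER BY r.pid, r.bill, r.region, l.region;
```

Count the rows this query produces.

3

INNER JOIN keeps only pairs where the ON condition holds.
Matching on l.pid = r.pid AND l.region = r.region. A NULL in a compared column never satisfies the condition.
Matched pairs: 3.
Total: 3 rows.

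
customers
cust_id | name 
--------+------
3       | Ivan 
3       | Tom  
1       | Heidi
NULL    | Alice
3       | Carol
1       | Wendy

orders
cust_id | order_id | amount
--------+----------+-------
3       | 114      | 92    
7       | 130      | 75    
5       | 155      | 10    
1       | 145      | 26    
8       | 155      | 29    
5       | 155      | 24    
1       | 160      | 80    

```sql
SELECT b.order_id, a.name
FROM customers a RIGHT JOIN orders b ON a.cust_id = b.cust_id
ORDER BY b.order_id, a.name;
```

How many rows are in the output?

11

RIGHT JOIN keeps every row from `orders`; unmatched rows get NULL for `customers`'s columns.
Matching on a.cust_id = b.cust_id. A NULL in a compared column never satisfies the condition.
- cust_id=3: 1 matching b row(s), so 1 row(s) emitted.
- cust_id=3: 1 matching b row(s), so 1 row(s) emitted.
- cust_id=1: 2 matching b row(s), so 2 row(s) emitted.
- cust_id=NULL: no matching b row.
- cust_id=3: 1 matching b row(s), so 1 row(s) emitted.
- cust_id=1: 2 matching b row(s), so 2 row(s) emitted.
- 4 b row(s) had no a match → kept, a columns NULL.
Total: 7 matched + 4 padded = 11 rows.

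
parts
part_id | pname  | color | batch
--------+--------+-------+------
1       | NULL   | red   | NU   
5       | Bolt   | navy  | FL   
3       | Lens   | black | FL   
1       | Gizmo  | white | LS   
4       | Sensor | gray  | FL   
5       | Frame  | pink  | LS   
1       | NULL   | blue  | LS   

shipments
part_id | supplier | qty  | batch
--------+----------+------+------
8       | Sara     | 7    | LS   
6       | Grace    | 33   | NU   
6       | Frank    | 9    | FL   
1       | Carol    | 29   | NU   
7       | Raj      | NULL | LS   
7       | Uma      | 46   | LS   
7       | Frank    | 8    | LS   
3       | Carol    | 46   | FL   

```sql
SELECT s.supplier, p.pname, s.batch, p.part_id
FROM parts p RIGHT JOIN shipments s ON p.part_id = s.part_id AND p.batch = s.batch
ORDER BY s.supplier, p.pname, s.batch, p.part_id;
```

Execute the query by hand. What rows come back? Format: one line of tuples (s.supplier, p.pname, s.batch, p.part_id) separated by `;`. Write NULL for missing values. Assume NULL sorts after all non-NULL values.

(Carol, Lens, FL, 3); (Carol, NULL, NU, 1); (Frank, NULL, FL, NULL); (Frank, NULL, LS, NULL); (Grace, NULL, NU, NULL); (Raj, NULL, LS, NULL); (Sara, NULL, LS, NULL); (Uma, NULL, LS, NULL)

RIGHT JOIN keeps every row from `shipments`; unmatched rows get NULL for `parts`'s columns.
Matching on p.part_id = s.part_id AND p.batch = s.batch.
- part_id=1, batch=NU: 1 matching s row(s), so 1 row(s) emitted.
- part_id=5, batch=FL: no matching s row.
- part_id=3, batch=FL: 1 matching s row(s), so 1 row(s) emitted.
- part_id=1, batch=LS: no matching s row.
- part_id=4, batch=FL: no matching s row.
- part_id=5, batch=LS: no matching s row.
- part_id=1, batch=LS: no matching s row.
- 6 s row(s) had no p match → kept, p columns NULL.
After projecting and ordering:
s.supplier | p.pname | s.batch | p.part_id
Carol | Lens | FL | 3
Carol | NULL | NU | 1
Frank | NULL | FL | NULL
Frank | NULL | LS | NULL
Grace | NULL | NU | NULL
Raj | NULL | LS | NULL
Sara | NULL | LS | NULL
Uma | NULL | LS | NULL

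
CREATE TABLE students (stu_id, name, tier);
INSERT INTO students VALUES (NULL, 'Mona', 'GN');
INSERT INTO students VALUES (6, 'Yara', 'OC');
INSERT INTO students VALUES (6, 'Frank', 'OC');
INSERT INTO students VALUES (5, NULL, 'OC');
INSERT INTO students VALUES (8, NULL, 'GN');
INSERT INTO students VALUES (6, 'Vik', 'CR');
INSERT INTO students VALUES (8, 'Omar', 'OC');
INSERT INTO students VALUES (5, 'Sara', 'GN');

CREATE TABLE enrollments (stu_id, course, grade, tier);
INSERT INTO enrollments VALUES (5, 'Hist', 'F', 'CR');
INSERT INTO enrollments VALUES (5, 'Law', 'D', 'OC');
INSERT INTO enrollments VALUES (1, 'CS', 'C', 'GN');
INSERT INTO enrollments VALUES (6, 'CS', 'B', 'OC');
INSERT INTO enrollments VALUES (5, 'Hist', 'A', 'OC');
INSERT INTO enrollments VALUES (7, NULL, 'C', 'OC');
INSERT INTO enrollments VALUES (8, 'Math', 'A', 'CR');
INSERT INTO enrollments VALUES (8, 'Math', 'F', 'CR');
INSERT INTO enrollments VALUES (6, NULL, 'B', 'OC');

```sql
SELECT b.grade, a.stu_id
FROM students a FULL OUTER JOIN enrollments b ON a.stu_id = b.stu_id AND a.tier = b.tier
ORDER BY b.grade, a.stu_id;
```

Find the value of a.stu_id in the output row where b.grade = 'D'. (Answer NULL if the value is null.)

FULL OUTER JOIN keeps every row from both sides; unmatched rows get NULL for the other side's columns.
Matching on a.stu_id = b.stu_id AND a.tier = b.tier. A NULL in a compared column never satisfies the condition.
Matched pairs: 6; unmatched a rows kept: 5; unmatched b rows kept: 5.

5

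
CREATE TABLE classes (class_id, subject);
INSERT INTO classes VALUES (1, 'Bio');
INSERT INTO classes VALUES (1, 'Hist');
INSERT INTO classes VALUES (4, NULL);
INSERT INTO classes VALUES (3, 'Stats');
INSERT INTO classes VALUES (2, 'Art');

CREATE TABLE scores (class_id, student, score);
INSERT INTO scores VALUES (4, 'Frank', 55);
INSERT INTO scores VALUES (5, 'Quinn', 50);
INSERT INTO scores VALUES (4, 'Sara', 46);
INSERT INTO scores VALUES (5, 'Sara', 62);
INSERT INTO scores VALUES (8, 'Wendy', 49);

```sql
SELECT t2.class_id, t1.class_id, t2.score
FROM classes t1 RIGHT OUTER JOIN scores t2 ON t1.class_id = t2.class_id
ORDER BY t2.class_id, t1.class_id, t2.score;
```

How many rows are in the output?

RIGHT JOIN keeps every row from `scores`; unmatched rows get NULL for `classes`'s columns.
Matching on t1.class_id = t2.class_id.
- t1 (class_id=1) has no partner in t2.
- t1 (class_id=1) has no partner in t2.
- t1 (class_id=4) pairs with 2 row(s) of t2.
- t1 (class_id=3) has no partner in t2.
- t1 (class_id=2) has no partner in t2.
- 3 row(s) from t2 found no t1 partner → padded with NULL.
Total: 2 matched + 3 padded = 5 rows.

5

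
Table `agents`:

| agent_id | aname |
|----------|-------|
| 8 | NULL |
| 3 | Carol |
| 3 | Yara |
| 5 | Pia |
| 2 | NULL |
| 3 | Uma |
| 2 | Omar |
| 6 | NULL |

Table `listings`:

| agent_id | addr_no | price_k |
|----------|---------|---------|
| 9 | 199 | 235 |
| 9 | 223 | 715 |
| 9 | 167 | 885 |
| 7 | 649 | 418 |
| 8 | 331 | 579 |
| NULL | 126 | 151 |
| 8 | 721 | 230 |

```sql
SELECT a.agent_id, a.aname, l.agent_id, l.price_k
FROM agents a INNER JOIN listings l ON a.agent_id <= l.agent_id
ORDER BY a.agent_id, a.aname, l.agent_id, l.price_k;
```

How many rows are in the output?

INNER JOIN keeps only pairs where the ON condition holds.
Matching on a.agent_id <= l.agent_id. A NULL in a compared column never satisfies the condition.
- a row (agent_id=8): matches 5 l row(s) → 5 output row(s).
- a row (agent_id=3): matches 6 l row(s) → 6 output row(s).
- a row (agent_id=3): matches 6 l row(s) → 6 output row(s).
- a row (agent_id=5): matches 6 l row(s) → 6 output row(s).
- a row (agent_id=2): matches 6 l row(s) → 6 output row(s).
- a row (agent_id=3): matches 6 l row(s) → 6 output row(s).
- a row (agent_id=2): matches 6 l row(s) → 6 output row(s).
- a row (agent_id=6): matches 6 l row(s) → 6 output row(s).
Total: 47 rows.

47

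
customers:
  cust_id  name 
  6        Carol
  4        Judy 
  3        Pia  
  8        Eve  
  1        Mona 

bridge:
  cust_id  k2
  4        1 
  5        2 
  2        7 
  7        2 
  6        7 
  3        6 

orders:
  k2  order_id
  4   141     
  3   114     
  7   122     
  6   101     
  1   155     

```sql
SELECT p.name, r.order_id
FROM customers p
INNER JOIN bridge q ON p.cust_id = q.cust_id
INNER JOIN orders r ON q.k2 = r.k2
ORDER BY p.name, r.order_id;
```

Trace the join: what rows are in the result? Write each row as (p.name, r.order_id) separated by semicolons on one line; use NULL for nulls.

Step 1 — p INNER JOIN q on cust_id → 3 row(s).
Then INNER JOIN `orders r` on k2: keep only rows whose q.k2 appears in r.

(Carol, 122); (Judy, 155); (Pia, 101)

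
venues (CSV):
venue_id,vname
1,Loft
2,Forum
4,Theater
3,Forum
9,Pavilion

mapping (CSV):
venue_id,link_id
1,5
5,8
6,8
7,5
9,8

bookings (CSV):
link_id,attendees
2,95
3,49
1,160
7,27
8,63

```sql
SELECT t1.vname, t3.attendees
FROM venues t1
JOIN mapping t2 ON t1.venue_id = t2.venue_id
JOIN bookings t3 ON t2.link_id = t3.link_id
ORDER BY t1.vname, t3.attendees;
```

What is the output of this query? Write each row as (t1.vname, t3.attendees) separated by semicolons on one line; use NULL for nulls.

(Pavilion, 63)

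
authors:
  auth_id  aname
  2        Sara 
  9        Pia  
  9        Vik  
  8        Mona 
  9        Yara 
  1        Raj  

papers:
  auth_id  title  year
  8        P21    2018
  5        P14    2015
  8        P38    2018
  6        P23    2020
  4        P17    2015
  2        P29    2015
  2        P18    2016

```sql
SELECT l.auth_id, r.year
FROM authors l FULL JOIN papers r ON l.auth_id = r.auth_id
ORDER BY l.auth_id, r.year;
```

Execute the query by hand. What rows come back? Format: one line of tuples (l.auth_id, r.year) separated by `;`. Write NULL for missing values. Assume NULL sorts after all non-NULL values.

(1, NULL); (2, 2015); (2, 2016); (8, 2018); (8, 2018); (9, NULL); (9, NULL); (9, NULL); (NULL, 2015); (NULL, 2015); (NULL, 2020)

FULL OUTER JOIN keeps every row from both sides; unmatched rows get NULL for the other side's columns.
Matching on l.auth_id = r.auth_id.
Matched pairs: 4; unmatched l rows kept: 4; unmatched r rows kept: 3.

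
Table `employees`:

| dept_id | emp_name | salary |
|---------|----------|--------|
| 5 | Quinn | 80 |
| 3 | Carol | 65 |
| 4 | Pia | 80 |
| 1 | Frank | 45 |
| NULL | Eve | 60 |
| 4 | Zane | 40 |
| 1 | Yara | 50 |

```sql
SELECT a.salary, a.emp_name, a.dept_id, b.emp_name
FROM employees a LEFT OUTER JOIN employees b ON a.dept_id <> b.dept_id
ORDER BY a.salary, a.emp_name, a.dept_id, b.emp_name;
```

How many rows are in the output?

27

LEFT JOIN keeps every row from `employees a`; unmatched rows get NULL for `employees b`'s columns.
Matching on a.dept_id <> b.dept_id. A NULL in a compared column never satisfies the condition.
- a (dept_id=5) pairs with 5 row(s) of b.
- a (dept_id=3) pairs with 5 row(s) of b.
- a (dept_id=4) pairs with 4 row(s) of b.
- a (dept_id=1) pairs with 4 row(s) of b.
- a (dept_id=NULL) has no partner → padded with NULL.
- a (dept_id=4) pairs with 4 row(s) of b.
- a (dept_id=1) pairs with 4 row(s) of b.
Total: 26 matched + 1 padded = 27 rows.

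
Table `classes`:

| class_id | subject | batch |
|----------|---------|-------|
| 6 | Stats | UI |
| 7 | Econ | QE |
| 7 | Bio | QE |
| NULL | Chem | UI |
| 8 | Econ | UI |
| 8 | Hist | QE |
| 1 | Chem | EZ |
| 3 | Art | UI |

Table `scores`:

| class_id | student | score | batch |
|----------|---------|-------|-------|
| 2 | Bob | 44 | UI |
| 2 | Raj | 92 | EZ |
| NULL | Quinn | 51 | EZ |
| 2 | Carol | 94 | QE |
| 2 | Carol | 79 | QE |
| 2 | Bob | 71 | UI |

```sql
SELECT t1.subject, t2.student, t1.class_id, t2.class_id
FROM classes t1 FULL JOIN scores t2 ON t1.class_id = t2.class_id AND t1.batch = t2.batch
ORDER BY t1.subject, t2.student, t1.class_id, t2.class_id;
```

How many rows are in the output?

FULL OUTER JOIN keeps every row from both sides; unmatched rows get NULL for the other side's columns.
Matching on t1.class_id = t2.class_id AND t1.batch = t2.batch. A NULL in a compared column never satisfies the condition.
- t1 (class_id=6, batch=UI) has no partner → padded with NULL.
- t1 (class_id=7, batch=QE) has no partner → padded with NULL.
- t1 (class_id=7, batch=QE) has no partner → padded with NULL.
- t1 (class_id=NULL, batch=UI) has no partner → padded with NULL.
- t1 (class_id=8, batch=UI) has no partner → padded with NULL.
- t1 (class_id=8, batch=QE) has no partner → padded with NULL.
- t1 (class_id=1, batch=EZ) has no partner → padded with NULL.
- t1 (class_id=3, batch=UI) has no partner → padded with NULL.
- 6 t2 row(s) had no t1 match → kept, t1 columns NULL.
Total: 0 matched + 14 padded = 14 rows.

14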